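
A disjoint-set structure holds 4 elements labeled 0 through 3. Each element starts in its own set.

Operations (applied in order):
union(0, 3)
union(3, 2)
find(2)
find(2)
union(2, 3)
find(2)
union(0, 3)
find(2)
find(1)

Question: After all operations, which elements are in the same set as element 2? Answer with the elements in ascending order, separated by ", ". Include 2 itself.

Step 1: union(0, 3) -> merged; set of 0 now {0, 3}
Step 2: union(3, 2) -> merged; set of 3 now {0, 2, 3}
Step 3: find(2) -> no change; set of 2 is {0, 2, 3}
Step 4: find(2) -> no change; set of 2 is {0, 2, 3}
Step 5: union(2, 3) -> already same set; set of 2 now {0, 2, 3}
Step 6: find(2) -> no change; set of 2 is {0, 2, 3}
Step 7: union(0, 3) -> already same set; set of 0 now {0, 2, 3}
Step 8: find(2) -> no change; set of 2 is {0, 2, 3}
Step 9: find(1) -> no change; set of 1 is {1}
Component of 2: {0, 2, 3}

Answer: 0, 2, 3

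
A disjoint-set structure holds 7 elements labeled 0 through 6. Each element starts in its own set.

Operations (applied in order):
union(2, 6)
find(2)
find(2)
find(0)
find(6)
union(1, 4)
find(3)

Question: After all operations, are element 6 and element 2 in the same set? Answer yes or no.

Step 1: union(2, 6) -> merged; set of 2 now {2, 6}
Step 2: find(2) -> no change; set of 2 is {2, 6}
Step 3: find(2) -> no change; set of 2 is {2, 6}
Step 4: find(0) -> no change; set of 0 is {0}
Step 5: find(6) -> no change; set of 6 is {2, 6}
Step 6: union(1, 4) -> merged; set of 1 now {1, 4}
Step 7: find(3) -> no change; set of 3 is {3}
Set of 6: {2, 6}; 2 is a member.

Answer: yes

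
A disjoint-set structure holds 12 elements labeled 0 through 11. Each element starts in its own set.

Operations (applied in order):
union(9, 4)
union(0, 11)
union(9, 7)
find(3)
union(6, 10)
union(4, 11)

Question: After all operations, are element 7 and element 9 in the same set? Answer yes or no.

Answer: yes

Derivation:
Step 1: union(9, 4) -> merged; set of 9 now {4, 9}
Step 2: union(0, 11) -> merged; set of 0 now {0, 11}
Step 3: union(9, 7) -> merged; set of 9 now {4, 7, 9}
Step 4: find(3) -> no change; set of 3 is {3}
Step 5: union(6, 10) -> merged; set of 6 now {6, 10}
Step 6: union(4, 11) -> merged; set of 4 now {0, 4, 7, 9, 11}
Set of 7: {0, 4, 7, 9, 11}; 9 is a member.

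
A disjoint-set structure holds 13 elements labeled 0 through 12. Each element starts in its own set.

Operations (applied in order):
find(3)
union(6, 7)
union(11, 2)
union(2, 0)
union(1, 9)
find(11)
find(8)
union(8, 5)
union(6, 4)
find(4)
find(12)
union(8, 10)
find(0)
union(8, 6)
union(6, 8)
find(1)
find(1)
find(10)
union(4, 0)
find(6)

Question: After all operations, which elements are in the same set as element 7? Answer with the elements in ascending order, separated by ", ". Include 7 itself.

Answer: 0, 2, 4, 5, 6, 7, 8, 10, 11

Derivation:
Step 1: find(3) -> no change; set of 3 is {3}
Step 2: union(6, 7) -> merged; set of 6 now {6, 7}
Step 3: union(11, 2) -> merged; set of 11 now {2, 11}
Step 4: union(2, 0) -> merged; set of 2 now {0, 2, 11}
Step 5: union(1, 9) -> merged; set of 1 now {1, 9}
Step 6: find(11) -> no change; set of 11 is {0, 2, 11}
Step 7: find(8) -> no change; set of 8 is {8}
Step 8: union(8, 5) -> merged; set of 8 now {5, 8}
Step 9: union(6, 4) -> merged; set of 6 now {4, 6, 7}
Step 10: find(4) -> no change; set of 4 is {4, 6, 7}
Step 11: find(12) -> no change; set of 12 is {12}
Step 12: union(8, 10) -> merged; set of 8 now {5, 8, 10}
Step 13: find(0) -> no change; set of 0 is {0, 2, 11}
Step 14: union(8, 6) -> merged; set of 8 now {4, 5, 6, 7, 8, 10}
Step 15: union(6, 8) -> already same set; set of 6 now {4, 5, 6, 7, 8, 10}
Step 16: find(1) -> no change; set of 1 is {1, 9}
Step 17: find(1) -> no change; set of 1 is {1, 9}
Step 18: find(10) -> no change; set of 10 is {4, 5, 6, 7, 8, 10}
Step 19: union(4, 0) -> merged; set of 4 now {0, 2, 4, 5, 6, 7, 8, 10, 11}
Step 20: find(6) -> no change; set of 6 is {0, 2, 4, 5, 6, 7, 8, 10, 11}
Component of 7: {0, 2, 4, 5, 6, 7, 8, 10, 11}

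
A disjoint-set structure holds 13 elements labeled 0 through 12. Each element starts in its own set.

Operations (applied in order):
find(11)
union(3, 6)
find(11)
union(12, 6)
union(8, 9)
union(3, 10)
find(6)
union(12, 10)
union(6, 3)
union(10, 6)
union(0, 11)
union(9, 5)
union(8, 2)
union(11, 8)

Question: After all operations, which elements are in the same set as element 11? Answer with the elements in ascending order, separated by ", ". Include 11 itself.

Step 1: find(11) -> no change; set of 11 is {11}
Step 2: union(3, 6) -> merged; set of 3 now {3, 6}
Step 3: find(11) -> no change; set of 11 is {11}
Step 4: union(12, 6) -> merged; set of 12 now {3, 6, 12}
Step 5: union(8, 9) -> merged; set of 8 now {8, 9}
Step 6: union(3, 10) -> merged; set of 3 now {3, 6, 10, 12}
Step 7: find(6) -> no change; set of 6 is {3, 6, 10, 12}
Step 8: union(12, 10) -> already same set; set of 12 now {3, 6, 10, 12}
Step 9: union(6, 3) -> already same set; set of 6 now {3, 6, 10, 12}
Step 10: union(10, 6) -> already same set; set of 10 now {3, 6, 10, 12}
Step 11: union(0, 11) -> merged; set of 0 now {0, 11}
Step 12: union(9, 5) -> merged; set of 9 now {5, 8, 9}
Step 13: union(8, 2) -> merged; set of 8 now {2, 5, 8, 9}
Step 14: union(11, 8) -> merged; set of 11 now {0, 2, 5, 8, 9, 11}
Component of 11: {0, 2, 5, 8, 9, 11}

Answer: 0, 2, 5, 8, 9, 11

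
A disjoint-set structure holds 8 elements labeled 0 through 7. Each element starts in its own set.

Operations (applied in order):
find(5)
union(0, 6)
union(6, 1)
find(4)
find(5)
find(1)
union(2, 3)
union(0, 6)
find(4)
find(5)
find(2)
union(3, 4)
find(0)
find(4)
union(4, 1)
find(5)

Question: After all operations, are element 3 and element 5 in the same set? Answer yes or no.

Answer: no

Derivation:
Step 1: find(5) -> no change; set of 5 is {5}
Step 2: union(0, 6) -> merged; set of 0 now {0, 6}
Step 3: union(6, 1) -> merged; set of 6 now {0, 1, 6}
Step 4: find(4) -> no change; set of 4 is {4}
Step 5: find(5) -> no change; set of 5 is {5}
Step 6: find(1) -> no change; set of 1 is {0, 1, 6}
Step 7: union(2, 3) -> merged; set of 2 now {2, 3}
Step 8: union(0, 6) -> already same set; set of 0 now {0, 1, 6}
Step 9: find(4) -> no change; set of 4 is {4}
Step 10: find(5) -> no change; set of 5 is {5}
Step 11: find(2) -> no change; set of 2 is {2, 3}
Step 12: union(3, 4) -> merged; set of 3 now {2, 3, 4}
Step 13: find(0) -> no change; set of 0 is {0, 1, 6}
Step 14: find(4) -> no change; set of 4 is {2, 3, 4}
Step 15: union(4, 1) -> merged; set of 4 now {0, 1, 2, 3, 4, 6}
Step 16: find(5) -> no change; set of 5 is {5}
Set of 3: {0, 1, 2, 3, 4, 6}; 5 is not a member.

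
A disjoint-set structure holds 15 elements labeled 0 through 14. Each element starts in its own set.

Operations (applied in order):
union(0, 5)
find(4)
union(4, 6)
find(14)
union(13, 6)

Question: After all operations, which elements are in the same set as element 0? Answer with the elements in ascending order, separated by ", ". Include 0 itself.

Step 1: union(0, 5) -> merged; set of 0 now {0, 5}
Step 2: find(4) -> no change; set of 4 is {4}
Step 3: union(4, 6) -> merged; set of 4 now {4, 6}
Step 4: find(14) -> no change; set of 14 is {14}
Step 5: union(13, 6) -> merged; set of 13 now {4, 6, 13}
Component of 0: {0, 5}

Answer: 0, 5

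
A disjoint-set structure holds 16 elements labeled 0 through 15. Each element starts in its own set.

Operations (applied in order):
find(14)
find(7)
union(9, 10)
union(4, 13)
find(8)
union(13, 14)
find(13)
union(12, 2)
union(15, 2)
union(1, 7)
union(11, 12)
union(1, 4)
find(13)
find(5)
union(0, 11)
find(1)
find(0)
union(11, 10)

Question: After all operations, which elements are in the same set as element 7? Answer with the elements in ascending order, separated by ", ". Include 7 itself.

Step 1: find(14) -> no change; set of 14 is {14}
Step 2: find(7) -> no change; set of 7 is {7}
Step 3: union(9, 10) -> merged; set of 9 now {9, 10}
Step 4: union(4, 13) -> merged; set of 4 now {4, 13}
Step 5: find(8) -> no change; set of 8 is {8}
Step 6: union(13, 14) -> merged; set of 13 now {4, 13, 14}
Step 7: find(13) -> no change; set of 13 is {4, 13, 14}
Step 8: union(12, 2) -> merged; set of 12 now {2, 12}
Step 9: union(15, 2) -> merged; set of 15 now {2, 12, 15}
Step 10: union(1, 7) -> merged; set of 1 now {1, 7}
Step 11: union(11, 12) -> merged; set of 11 now {2, 11, 12, 15}
Step 12: union(1, 4) -> merged; set of 1 now {1, 4, 7, 13, 14}
Step 13: find(13) -> no change; set of 13 is {1, 4, 7, 13, 14}
Step 14: find(5) -> no change; set of 5 is {5}
Step 15: union(0, 11) -> merged; set of 0 now {0, 2, 11, 12, 15}
Step 16: find(1) -> no change; set of 1 is {1, 4, 7, 13, 14}
Step 17: find(0) -> no change; set of 0 is {0, 2, 11, 12, 15}
Step 18: union(11, 10) -> merged; set of 11 now {0, 2, 9, 10, 11, 12, 15}
Component of 7: {1, 4, 7, 13, 14}

Answer: 1, 4, 7, 13, 14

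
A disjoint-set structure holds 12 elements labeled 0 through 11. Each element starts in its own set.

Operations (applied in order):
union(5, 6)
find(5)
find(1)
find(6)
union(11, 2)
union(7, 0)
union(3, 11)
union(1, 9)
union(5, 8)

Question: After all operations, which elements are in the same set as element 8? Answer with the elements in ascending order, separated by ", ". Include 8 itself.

Answer: 5, 6, 8

Derivation:
Step 1: union(5, 6) -> merged; set of 5 now {5, 6}
Step 2: find(5) -> no change; set of 5 is {5, 6}
Step 3: find(1) -> no change; set of 1 is {1}
Step 4: find(6) -> no change; set of 6 is {5, 6}
Step 5: union(11, 2) -> merged; set of 11 now {2, 11}
Step 6: union(7, 0) -> merged; set of 7 now {0, 7}
Step 7: union(3, 11) -> merged; set of 3 now {2, 3, 11}
Step 8: union(1, 9) -> merged; set of 1 now {1, 9}
Step 9: union(5, 8) -> merged; set of 5 now {5, 6, 8}
Component of 8: {5, 6, 8}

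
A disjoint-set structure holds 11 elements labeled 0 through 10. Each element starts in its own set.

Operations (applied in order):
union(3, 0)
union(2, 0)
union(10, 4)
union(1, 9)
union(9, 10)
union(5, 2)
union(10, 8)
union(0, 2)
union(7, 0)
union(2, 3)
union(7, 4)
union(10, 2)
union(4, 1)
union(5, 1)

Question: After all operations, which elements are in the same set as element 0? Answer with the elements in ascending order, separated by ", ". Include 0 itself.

Step 1: union(3, 0) -> merged; set of 3 now {0, 3}
Step 2: union(2, 0) -> merged; set of 2 now {0, 2, 3}
Step 3: union(10, 4) -> merged; set of 10 now {4, 10}
Step 4: union(1, 9) -> merged; set of 1 now {1, 9}
Step 5: union(9, 10) -> merged; set of 9 now {1, 4, 9, 10}
Step 6: union(5, 2) -> merged; set of 5 now {0, 2, 3, 5}
Step 7: union(10, 8) -> merged; set of 10 now {1, 4, 8, 9, 10}
Step 8: union(0, 2) -> already same set; set of 0 now {0, 2, 3, 5}
Step 9: union(7, 0) -> merged; set of 7 now {0, 2, 3, 5, 7}
Step 10: union(2, 3) -> already same set; set of 2 now {0, 2, 3, 5, 7}
Step 11: union(7, 4) -> merged; set of 7 now {0, 1, 2, 3, 4, 5, 7, 8, 9, 10}
Step 12: union(10, 2) -> already same set; set of 10 now {0, 1, 2, 3, 4, 5, 7, 8, 9, 10}
Step 13: union(4, 1) -> already same set; set of 4 now {0, 1, 2, 3, 4, 5, 7, 8, 9, 10}
Step 14: union(5, 1) -> already same set; set of 5 now {0, 1, 2, 3, 4, 5, 7, 8, 9, 10}
Component of 0: {0, 1, 2, 3, 4, 5, 7, 8, 9, 10}

Answer: 0, 1, 2, 3, 4, 5, 7, 8, 9, 10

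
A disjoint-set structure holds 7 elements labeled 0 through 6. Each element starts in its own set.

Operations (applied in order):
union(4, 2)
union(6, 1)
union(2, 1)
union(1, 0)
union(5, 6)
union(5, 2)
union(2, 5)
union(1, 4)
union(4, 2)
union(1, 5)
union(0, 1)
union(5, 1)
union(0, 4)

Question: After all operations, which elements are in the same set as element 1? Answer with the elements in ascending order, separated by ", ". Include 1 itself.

Step 1: union(4, 2) -> merged; set of 4 now {2, 4}
Step 2: union(6, 1) -> merged; set of 6 now {1, 6}
Step 3: union(2, 1) -> merged; set of 2 now {1, 2, 4, 6}
Step 4: union(1, 0) -> merged; set of 1 now {0, 1, 2, 4, 6}
Step 5: union(5, 6) -> merged; set of 5 now {0, 1, 2, 4, 5, 6}
Step 6: union(5, 2) -> already same set; set of 5 now {0, 1, 2, 4, 5, 6}
Step 7: union(2, 5) -> already same set; set of 2 now {0, 1, 2, 4, 5, 6}
Step 8: union(1, 4) -> already same set; set of 1 now {0, 1, 2, 4, 5, 6}
Step 9: union(4, 2) -> already same set; set of 4 now {0, 1, 2, 4, 5, 6}
Step 10: union(1, 5) -> already same set; set of 1 now {0, 1, 2, 4, 5, 6}
Step 11: union(0, 1) -> already same set; set of 0 now {0, 1, 2, 4, 5, 6}
Step 12: union(5, 1) -> already same set; set of 5 now {0, 1, 2, 4, 5, 6}
Step 13: union(0, 4) -> already same set; set of 0 now {0, 1, 2, 4, 5, 6}
Component of 1: {0, 1, 2, 4, 5, 6}

Answer: 0, 1, 2, 4, 5, 6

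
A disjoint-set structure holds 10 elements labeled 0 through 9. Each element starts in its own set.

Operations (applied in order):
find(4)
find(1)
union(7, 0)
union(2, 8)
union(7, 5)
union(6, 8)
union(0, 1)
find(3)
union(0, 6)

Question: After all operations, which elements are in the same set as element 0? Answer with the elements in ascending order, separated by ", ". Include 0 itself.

Answer: 0, 1, 2, 5, 6, 7, 8

Derivation:
Step 1: find(4) -> no change; set of 4 is {4}
Step 2: find(1) -> no change; set of 1 is {1}
Step 3: union(7, 0) -> merged; set of 7 now {0, 7}
Step 4: union(2, 8) -> merged; set of 2 now {2, 8}
Step 5: union(7, 5) -> merged; set of 7 now {0, 5, 7}
Step 6: union(6, 8) -> merged; set of 6 now {2, 6, 8}
Step 7: union(0, 1) -> merged; set of 0 now {0, 1, 5, 7}
Step 8: find(3) -> no change; set of 3 is {3}
Step 9: union(0, 6) -> merged; set of 0 now {0, 1, 2, 5, 6, 7, 8}
Component of 0: {0, 1, 2, 5, 6, 7, 8}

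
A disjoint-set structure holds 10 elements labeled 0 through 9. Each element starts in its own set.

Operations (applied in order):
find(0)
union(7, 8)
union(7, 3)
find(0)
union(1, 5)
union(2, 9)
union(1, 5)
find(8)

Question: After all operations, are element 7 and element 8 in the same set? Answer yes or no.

Step 1: find(0) -> no change; set of 0 is {0}
Step 2: union(7, 8) -> merged; set of 7 now {7, 8}
Step 3: union(7, 3) -> merged; set of 7 now {3, 7, 8}
Step 4: find(0) -> no change; set of 0 is {0}
Step 5: union(1, 5) -> merged; set of 1 now {1, 5}
Step 6: union(2, 9) -> merged; set of 2 now {2, 9}
Step 7: union(1, 5) -> already same set; set of 1 now {1, 5}
Step 8: find(8) -> no change; set of 8 is {3, 7, 8}
Set of 7: {3, 7, 8}; 8 is a member.

Answer: yes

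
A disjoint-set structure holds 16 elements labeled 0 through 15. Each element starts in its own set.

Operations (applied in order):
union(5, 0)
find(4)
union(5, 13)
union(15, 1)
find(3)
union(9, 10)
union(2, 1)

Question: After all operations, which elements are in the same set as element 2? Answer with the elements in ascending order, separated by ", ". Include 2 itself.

Step 1: union(5, 0) -> merged; set of 5 now {0, 5}
Step 2: find(4) -> no change; set of 4 is {4}
Step 3: union(5, 13) -> merged; set of 5 now {0, 5, 13}
Step 4: union(15, 1) -> merged; set of 15 now {1, 15}
Step 5: find(3) -> no change; set of 3 is {3}
Step 6: union(9, 10) -> merged; set of 9 now {9, 10}
Step 7: union(2, 1) -> merged; set of 2 now {1, 2, 15}
Component of 2: {1, 2, 15}

Answer: 1, 2, 15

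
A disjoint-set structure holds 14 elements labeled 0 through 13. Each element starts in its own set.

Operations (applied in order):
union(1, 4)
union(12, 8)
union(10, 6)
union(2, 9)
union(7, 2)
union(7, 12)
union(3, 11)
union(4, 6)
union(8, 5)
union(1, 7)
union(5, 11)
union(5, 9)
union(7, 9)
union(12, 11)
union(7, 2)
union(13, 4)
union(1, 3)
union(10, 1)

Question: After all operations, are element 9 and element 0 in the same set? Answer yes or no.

Step 1: union(1, 4) -> merged; set of 1 now {1, 4}
Step 2: union(12, 8) -> merged; set of 12 now {8, 12}
Step 3: union(10, 6) -> merged; set of 10 now {6, 10}
Step 4: union(2, 9) -> merged; set of 2 now {2, 9}
Step 5: union(7, 2) -> merged; set of 7 now {2, 7, 9}
Step 6: union(7, 12) -> merged; set of 7 now {2, 7, 8, 9, 12}
Step 7: union(3, 11) -> merged; set of 3 now {3, 11}
Step 8: union(4, 6) -> merged; set of 4 now {1, 4, 6, 10}
Step 9: union(8, 5) -> merged; set of 8 now {2, 5, 7, 8, 9, 12}
Step 10: union(1, 7) -> merged; set of 1 now {1, 2, 4, 5, 6, 7, 8, 9, 10, 12}
Step 11: union(5, 11) -> merged; set of 5 now {1, 2, 3, 4, 5, 6, 7, 8, 9, 10, 11, 12}
Step 12: union(5, 9) -> already same set; set of 5 now {1, 2, 3, 4, 5, 6, 7, 8, 9, 10, 11, 12}
Step 13: union(7, 9) -> already same set; set of 7 now {1, 2, 3, 4, 5, 6, 7, 8, 9, 10, 11, 12}
Step 14: union(12, 11) -> already same set; set of 12 now {1, 2, 3, 4, 5, 6, 7, 8, 9, 10, 11, 12}
Step 15: union(7, 2) -> already same set; set of 7 now {1, 2, 3, 4, 5, 6, 7, 8, 9, 10, 11, 12}
Step 16: union(13, 4) -> merged; set of 13 now {1, 2, 3, 4, 5, 6, 7, 8, 9, 10, 11, 12, 13}
Step 17: union(1, 3) -> already same set; set of 1 now {1, 2, 3, 4, 5, 6, 7, 8, 9, 10, 11, 12, 13}
Step 18: union(10, 1) -> already same set; set of 10 now {1, 2, 3, 4, 5, 6, 7, 8, 9, 10, 11, 12, 13}
Set of 9: {1, 2, 3, 4, 5, 6, 7, 8, 9, 10, 11, 12, 13}; 0 is not a member.

Answer: no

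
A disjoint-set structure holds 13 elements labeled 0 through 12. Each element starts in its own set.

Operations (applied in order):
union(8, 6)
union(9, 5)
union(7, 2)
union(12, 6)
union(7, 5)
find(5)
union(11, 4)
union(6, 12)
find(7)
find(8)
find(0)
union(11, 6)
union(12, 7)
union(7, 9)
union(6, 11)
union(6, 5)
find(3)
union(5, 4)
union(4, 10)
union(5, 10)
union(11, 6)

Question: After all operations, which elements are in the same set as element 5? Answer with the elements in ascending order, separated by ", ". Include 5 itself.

Step 1: union(8, 6) -> merged; set of 8 now {6, 8}
Step 2: union(9, 5) -> merged; set of 9 now {5, 9}
Step 3: union(7, 2) -> merged; set of 7 now {2, 7}
Step 4: union(12, 6) -> merged; set of 12 now {6, 8, 12}
Step 5: union(7, 5) -> merged; set of 7 now {2, 5, 7, 9}
Step 6: find(5) -> no change; set of 5 is {2, 5, 7, 9}
Step 7: union(11, 4) -> merged; set of 11 now {4, 11}
Step 8: union(6, 12) -> already same set; set of 6 now {6, 8, 12}
Step 9: find(7) -> no change; set of 7 is {2, 5, 7, 9}
Step 10: find(8) -> no change; set of 8 is {6, 8, 12}
Step 11: find(0) -> no change; set of 0 is {0}
Step 12: union(11, 6) -> merged; set of 11 now {4, 6, 8, 11, 12}
Step 13: union(12, 7) -> merged; set of 12 now {2, 4, 5, 6, 7, 8, 9, 11, 12}
Step 14: union(7, 9) -> already same set; set of 7 now {2, 4, 5, 6, 7, 8, 9, 11, 12}
Step 15: union(6, 11) -> already same set; set of 6 now {2, 4, 5, 6, 7, 8, 9, 11, 12}
Step 16: union(6, 5) -> already same set; set of 6 now {2, 4, 5, 6, 7, 8, 9, 11, 12}
Step 17: find(3) -> no change; set of 3 is {3}
Step 18: union(5, 4) -> already same set; set of 5 now {2, 4, 5, 6, 7, 8, 9, 11, 12}
Step 19: union(4, 10) -> merged; set of 4 now {2, 4, 5, 6, 7, 8, 9, 10, 11, 12}
Step 20: union(5, 10) -> already same set; set of 5 now {2, 4, 5, 6, 7, 8, 9, 10, 11, 12}
Step 21: union(11, 6) -> already same set; set of 11 now {2, 4, 5, 6, 7, 8, 9, 10, 11, 12}
Component of 5: {2, 4, 5, 6, 7, 8, 9, 10, 11, 12}

Answer: 2, 4, 5, 6, 7, 8, 9, 10, 11, 12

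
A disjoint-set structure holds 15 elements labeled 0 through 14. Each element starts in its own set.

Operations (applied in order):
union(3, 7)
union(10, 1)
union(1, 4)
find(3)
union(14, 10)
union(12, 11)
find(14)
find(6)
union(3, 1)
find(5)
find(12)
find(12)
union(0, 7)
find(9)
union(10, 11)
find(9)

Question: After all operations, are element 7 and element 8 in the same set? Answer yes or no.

Answer: no

Derivation:
Step 1: union(3, 7) -> merged; set of 3 now {3, 7}
Step 2: union(10, 1) -> merged; set of 10 now {1, 10}
Step 3: union(1, 4) -> merged; set of 1 now {1, 4, 10}
Step 4: find(3) -> no change; set of 3 is {3, 7}
Step 5: union(14, 10) -> merged; set of 14 now {1, 4, 10, 14}
Step 6: union(12, 11) -> merged; set of 12 now {11, 12}
Step 7: find(14) -> no change; set of 14 is {1, 4, 10, 14}
Step 8: find(6) -> no change; set of 6 is {6}
Step 9: union(3, 1) -> merged; set of 3 now {1, 3, 4, 7, 10, 14}
Step 10: find(5) -> no change; set of 5 is {5}
Step 11: find(12) -> no change; set of 12 is {11, 12}
Step 12: find(12) -> no change; set of 12 is {11, 12}
Step 13: union(0, 7) -> merged; set of 0 now {0, 1, 3, 4, 7, 10, 14}
Step 14: find(9) -> no change; set of 9 is {9}
Step 15: union(10, 11) -> merged; set of 10 now {0, 1, 3, 4, 7, 10, 11, 12, 14}
Step 16: find(9) -> no change; set of 9 is {9}
Set of 7: {0, 1, 3, 4, 7, 10, 11, 12, 14}; 8 is not a member.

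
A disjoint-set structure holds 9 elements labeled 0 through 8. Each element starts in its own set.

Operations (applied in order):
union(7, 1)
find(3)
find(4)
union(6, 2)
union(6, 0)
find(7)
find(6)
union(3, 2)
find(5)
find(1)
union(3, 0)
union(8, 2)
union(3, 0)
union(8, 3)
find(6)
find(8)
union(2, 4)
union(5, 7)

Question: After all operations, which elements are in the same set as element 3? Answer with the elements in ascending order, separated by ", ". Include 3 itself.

Step 1: union(7, 1) -> merged; set of 7 now {1, 7}
Step 2: find(3) -> no change; set of 3 is {3}
Step 3: find(4) -> no change; set of 4 is {4}
Step 4: union(6, 2) -> merged; set of 6 now {2, 6}
Step 5: union(6, 0) -> merged; set of 6 now {0, 2, 6}
Step 6: find(7) -> no change; set of 7 is {1, 7}
Step 7: find(6) -> no change; set of 6 is {0, 2, 6}
Step 8: union(3, 2) -> merged; set of 3 now {0, 2, 3, 6}
Step 9: find(5) -> no change; set of 5 is {5}
Step 10: find(1) -> no change; set of 1 is {1, 7}
Step 11: union(3, 0) -> already same set; set of 3 now {0, 2, 3, 6}
Step 12: union(8, 2) -> merged; set of 8 now {0, 2, 3, 6, 8}
Step 13: union(3, 0) -> already same set; set of 3 now {0, 2, 3, 6, 8}
Step 14: union(8, 3) -> already same set; set of 8 now {0, 2, 3, 6, 8}
Step 15: find(6) -> no change; set of 6 is {0, 2, 3, 6, 8}
Step 16: find(8) -> no change; set of 8 is {0, 2, 3, 6, 8}
Step 17: union(2, 4) -> merged; set of 2 now {0, 2, 3, 4, 6, 8}
Step 18: union(5, 7) -> merged; set of 5 now {1, 5, 7}
Component of 3: {0, 2, 3, 4, 6, 8}

Answer: 0, 2, 3, 4, 6, 8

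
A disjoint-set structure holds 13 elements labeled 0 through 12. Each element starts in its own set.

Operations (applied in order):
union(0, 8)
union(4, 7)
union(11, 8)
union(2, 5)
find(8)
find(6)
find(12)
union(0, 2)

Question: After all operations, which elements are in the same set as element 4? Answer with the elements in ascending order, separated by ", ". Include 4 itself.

Step 1: union(0, 8) -> merged; set of 0 now {0, 8}
Step 2: union(4, 7) -> merged; set of 4 now {4, 7}
Step 3: union(11, 8) -> merged; set of 11 now {0, 8, 11}
Step 4: union(2, 5) -> merged; set of 2 now {2, 5}
Step 5: find(8) -> no change; set of 8 is {0, 8, 11}
Step 6: find(6) -> no change; set of 6 is {6}
Step 7: find(12) -> no change; set of 12 is {12}
Step 8: union(0, 2) -> merged; set of 0 now {0, 2, 5, 8, 11}
Component of 4: {4, 7}

Answer: 4, 7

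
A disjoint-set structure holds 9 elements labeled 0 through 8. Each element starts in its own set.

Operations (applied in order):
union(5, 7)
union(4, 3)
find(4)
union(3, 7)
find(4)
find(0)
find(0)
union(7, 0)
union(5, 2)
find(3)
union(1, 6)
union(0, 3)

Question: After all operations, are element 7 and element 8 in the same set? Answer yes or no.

Step 1: union(5, 7) -> merged; set of 5 now {5, 7}
Step 2: union(4, 3) -> merged; set of 4 now {3, 4}
Step 3: find(4) -> no change; set of 4 is {3, 4}
Step 4: union(3, 7) -> merged; set of 3 now {3, 4, 5, 7}
Step 5: find(4) -> no change; set of 4 is {3, 4, 5, 7}
Step 6: find(0) -> no change; set of 0 is {0}
Step 7: find(0) -> no change; set of 0 is {0}
Step 8: union(7, 0) -> merged; set of 7 now {0, 3, 4, 5, 7}
Step 9: union(5, 2) -> merged; set of 5 now {0, 2, 3, 4, 5, 7}
Step 10: find(3) -> no change; set of 3 is {0, 2, 3, 4, 5, 7}
Step 11: union(1, 6) -> merged; set of 1 now {1, 6}
Step 12: union(0, 3) -> already same set; set of 0 now {0, 2, 3, 4, 5, 7}
Set of 7: {0, 2, 3, 4, 5, 7}; 8 is not a member.

Answer: no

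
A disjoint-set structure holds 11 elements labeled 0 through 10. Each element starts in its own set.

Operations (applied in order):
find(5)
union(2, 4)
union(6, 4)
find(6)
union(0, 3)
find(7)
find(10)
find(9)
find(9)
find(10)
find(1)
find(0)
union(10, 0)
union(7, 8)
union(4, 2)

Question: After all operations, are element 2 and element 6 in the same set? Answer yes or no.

Answer: yes

Derivation:
Step 1: find(5) -> no change; set of 5 is {5}
Step 2: union(2, 4) -> merged; set of 2 now {2, 4}
Step 3: union(6, 4) -> merged; set of 6 now {2, 4, 6}
Step 4: find(6) -> no change; set of 6 is {2, 4, 6}
Step 5: union(0, 3) -> merged; set of 0 now {0, 3}
Step 6: find(7) -> no change; set of 7 is {7}
Step 7: find(10) -> no change; set of 10 is {10}
Step 8: find(9) -> no change; set of 9 is {9}
Step 9: find(9) -> no change; set of 9 is {9}
Step 10: find(10) -> no change; set of 10 is {10}
Step 11: find(1) -> no change; set of 1 is {1}
Step 12: find(0) -> no change; set of 0 is {0, 3}
Step 13: union(10, 0) -> merged; set of 10 now {0, 3, 10}
Step 14: union(7, 8) -> merged; set of 7 now {7, 8}
Step 15: union(4, 2) -> already same set; set of 4 now {2, 4, 6}
Set of 2: {2, 4, 6}; 6 is a member.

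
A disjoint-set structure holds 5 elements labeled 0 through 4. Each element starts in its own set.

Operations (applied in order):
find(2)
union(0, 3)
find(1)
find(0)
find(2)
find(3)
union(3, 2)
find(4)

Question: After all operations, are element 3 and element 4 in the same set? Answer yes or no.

Step 1: find(2) -> no change; set of 2 is {2}
Step 2: union(0, 3) -> merged; set of 0 now {0, 3}
Step 3: find(1) -> no change; set of 1 is {1}
Step 4: find(0) -> no change; set of 0 is {0, 3}
Step 5: find(2) -> no change; set of 2 is {2}
Step 6: find(3) -> no change; set of 3 is {0, 3}
Step 7: union(3, 2) -> merged; set of 3 now {0, 2, 3}
Step 8: find(4) -> no change; set of 4 is {4}
Set of 3: {0, 2, 3}; 4 is not a member.

Answer: no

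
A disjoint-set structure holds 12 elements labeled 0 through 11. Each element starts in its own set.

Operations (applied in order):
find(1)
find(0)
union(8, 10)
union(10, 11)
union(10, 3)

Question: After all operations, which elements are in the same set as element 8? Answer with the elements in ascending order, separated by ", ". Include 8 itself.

Step 1: find(1) -> no change; set of 1 is {1}
Step 2: find(0) -> no change; set of 0 is {0}
Step 3: union(8, 10) -> merged; set of 8 now {8, 10}
Step 4: union(10, 11) -> merged; set of 10 now {8, 10, 11}
Step 5: union(10, 3) -> merged; set of 10 now {3, 8, 10, 11}
Component of 8: {3, 8, 10, 11}

Answer: 3, 8, 10, 11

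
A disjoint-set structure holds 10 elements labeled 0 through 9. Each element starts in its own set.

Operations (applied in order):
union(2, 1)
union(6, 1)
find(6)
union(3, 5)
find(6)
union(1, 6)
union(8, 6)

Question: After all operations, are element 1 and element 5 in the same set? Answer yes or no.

Step 1: union(2, 1) -> merged; set of 2 now {1, 2}
Step 2: union(6, 1) -> merged; set of 6 now {1, 2, 6}
Step 3: find(6) -> no change; set of 6 is {1, 2, 6}
Step 4: union(3, 5) -> merged; set of 3 now {3, 5}
Step 5: find(6) -> no change; set of 6 is {1, 2, 6}
Step 6: union(1, 6) -> already same set; set of 1 now {1, 2, 6}
Step 7: union(8, 6) -> merged; set of 8 now {1, 2, 6, 8}
Set of 1: {1, 2, 6, 8}; 5 is not a member.

Answer: no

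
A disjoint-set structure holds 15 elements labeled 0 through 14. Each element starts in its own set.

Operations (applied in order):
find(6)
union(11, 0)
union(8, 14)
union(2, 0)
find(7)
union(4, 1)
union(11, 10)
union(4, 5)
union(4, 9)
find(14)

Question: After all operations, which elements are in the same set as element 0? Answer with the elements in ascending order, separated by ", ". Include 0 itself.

Step 1: find(6) -> no change; set of 6 is {6}
Step 2: union(11, 0) -> merged; set of 11 now {0, 11}
Step 3: union(8, 14) -> merged; set of 8 now {8, 14}
Step 4: union(2, 0) -> merged; set of 2 now {0, 2, 11}
Step 5: find(7) -> no change; set of 7 is {7}
Step 6: union(4, 1) -> merged; set of 4 now {1, 4}
Step 7: union(11, 10) -> merged; set of 11 now {0, 2, 10, 11}
Step 8: union(4, 5) -> merged; set of 4 now {1, 4, 5}
Step 9: union(4, 9) -> merged; set of 4 now {1, 4, 5, 9}
Step 10: find(14) -> no change; set of 14 is {8, 14}
Component of 0: {0, 2, 10, 11}

Answer: 0, 2, 10, 11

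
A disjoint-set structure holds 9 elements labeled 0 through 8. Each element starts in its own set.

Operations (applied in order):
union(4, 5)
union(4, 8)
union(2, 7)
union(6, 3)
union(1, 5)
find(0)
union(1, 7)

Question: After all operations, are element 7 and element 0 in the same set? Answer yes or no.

Step 1: union(4, 5) -> merged; set of 4 now {4, 5}
Step 2: union(4, 8) -> merged; set of 4 now {4, 5, 8}
Step 3: union(2, 7) -> merged; set of 2 now {2, 7}
Step 4: union(6, 3) -> merged; set of 6 now {3, 6}
Step 5: union(1, 5) -> merged; set of 1 now {1, 4, 5, 8}
Step 6: find(0) -> no change; set of 0 is {0}
Step 7: union(1, 7) -> merged; set of 1 now {1, 2, 4, 5, 7, 8}
Set of 7: {1, 2, 4, 5, 7, 8}; 0 is not a member.

Answer: no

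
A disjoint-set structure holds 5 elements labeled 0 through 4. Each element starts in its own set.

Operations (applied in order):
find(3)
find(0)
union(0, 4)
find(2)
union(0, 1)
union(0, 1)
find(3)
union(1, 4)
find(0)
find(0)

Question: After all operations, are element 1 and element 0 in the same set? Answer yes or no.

Answer: yes

Derivation:
Step 1: find(3) -> no change; set of 3 is {3}
Step 2: find(0) -> no change; set of 0 is {0}
Step 3: union(0, 4) -> merged; set of 0 now {0, 4}
Step 4: find(2) -> no change; set of 2 is {2}
Step 5: union(0, 1) -> merged; set of 0 now {0, 1, 4}
Step 6: union(0, 1) -> already same set; set of 0 now {0, 1, 4}
Step 7: find(3) -> no change; set of 3 is {3}
Step 8: union(1, 4) -> already same set; set of 1 now {0, 1, 4}
Step 9: find(0) -> no change; set of 0 is {0, 1, 4}
Step 10: find(0) -> no change; set of 0 is {0, 1, 4}
Set of 1: {0, 1, 4}; 0 is a member.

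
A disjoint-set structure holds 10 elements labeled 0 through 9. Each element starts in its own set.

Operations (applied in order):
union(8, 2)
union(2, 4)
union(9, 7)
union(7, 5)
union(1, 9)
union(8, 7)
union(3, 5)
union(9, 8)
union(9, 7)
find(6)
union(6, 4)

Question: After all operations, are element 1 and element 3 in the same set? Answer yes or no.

Answer: yes

Derivation:
Step 1: union(8, 2) -> merged; set of 8 now {2, 8}
Step 2: union(2, 4) -> merged; set of 2 now {2, 4, 8}
Step 3: union(9, 7) -> merged; set of 9 now {7, 9}
Step 4: union(7, 5) -> merged; set of 7 now {5, 7, 9}
Step 5: union(1, 9) -> merged; set of 1 now {1, 5, 7, 9}
Step 6: union(8, 7) -> merged; set of 8 now {1, 2, 4, 5, 7, 8, 9}
Step 7: union(3, 5) -> merged; set of 3 now {1, 2, 3, 4, 5, 7, 8, 9}
Step 8: union(9, 8) -> already same set; set of 9 now {1, 2, 3, 4, 5, 7, 8, 9}
Step 9: union(9, 7) -> already same set; set of 9 now {1, 2, 3, 4, 5, 7, 8, 9}
Step 10: find(6) -> no change; set of 6 is {6}
Step 11: union(6, 4) -> merged; set of 6 now {1, 2, 3, 4, 5, 6, 7, 8, 9}
Set of 1: {1, 2, 3, 4, 5, 6, 7, 8, 9}; 3 is a member.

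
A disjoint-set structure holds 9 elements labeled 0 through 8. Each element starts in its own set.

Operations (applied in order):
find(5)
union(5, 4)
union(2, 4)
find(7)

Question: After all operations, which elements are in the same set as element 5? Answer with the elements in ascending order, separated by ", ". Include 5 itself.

Step 1: find(5) -> no change; set of 5 is {5}
Step 2: union(5, 4) -> merged; set of 5 now {4, 5}
Step 3: union(2, 4) -> merged; set of 2 now {2, 4, 5}
Step 4: find(7) -> no change; set of 7 is {7}
Component of 5: {2, 4, 5}

Answer: 2, 4, 5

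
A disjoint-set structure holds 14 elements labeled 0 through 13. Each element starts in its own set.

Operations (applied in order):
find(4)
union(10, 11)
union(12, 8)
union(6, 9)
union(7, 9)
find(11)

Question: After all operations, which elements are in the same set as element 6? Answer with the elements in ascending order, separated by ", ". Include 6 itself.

Step 1: find(4) -> no change; set of 4 is {4}
Step 2: union(10, 11) -> merged; set of 10 now {10, 11}
Step 3: union(12, 8) -> merged; set of 12 now {8, 12}
Step 4: union(6, 9) -> merged; set of 6 now {6, 9}
Step 5: union(7, 9) -> merged; set of 7 now {6, 7, 9}
Step 6: find(11) -> no change; set of 11 is {10, 11}
Component of 6: {6, 7, 9}

Answer: 6, 7, 9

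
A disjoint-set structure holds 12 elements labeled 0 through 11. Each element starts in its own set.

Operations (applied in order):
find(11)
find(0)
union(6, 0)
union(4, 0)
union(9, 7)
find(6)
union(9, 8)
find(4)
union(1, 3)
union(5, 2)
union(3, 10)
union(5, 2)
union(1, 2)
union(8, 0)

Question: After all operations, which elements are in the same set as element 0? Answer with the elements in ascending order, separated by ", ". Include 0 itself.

Answer: 0, 4, 6, 7, 8, 9

Derivation:
Step 1: find(11) -> no change; set of 11 is {11}
Step 2: find(0) -> no change; set of 0 is {0}
Step 3: union(6, 0) -> merged; set of 6 now {0, 6}
Step 4: union(4, 0) -> merged; set of 4 now {0, 4, 6}
Step 5: union(9, 7) -> merged; set of 9 now {7, 9}
Step 6: find(6) -> no change; set of 6 is {0, 4, 6}
Step 7: union(9, 8) -> merged; set of 9 now {7, 8, 9}
Step 8: find(4) -> no change; set of 4 is {0, 4, 6}
Step 9: union(1, 3) -> merged; set of 1 now {1, 3}
Step 10: union(5, 2) -> merged; set of 5 now {2, 5}
Step 11: union(3, 10) -> merged; set of 3 now {1, 3, 10}
Step 12: union(5, 2) -> already same set; set of 5 now {2, 5}
Step 13: union(1, 2) -> merged; set of 1 now {1, 2, 3, 5, 10}
Step 14: union(8, 0) -> merged; set of 8 now {0, 4, 6, 7, 8, 9}
Component of 0: {0, 4, 6, 7, 8, 9}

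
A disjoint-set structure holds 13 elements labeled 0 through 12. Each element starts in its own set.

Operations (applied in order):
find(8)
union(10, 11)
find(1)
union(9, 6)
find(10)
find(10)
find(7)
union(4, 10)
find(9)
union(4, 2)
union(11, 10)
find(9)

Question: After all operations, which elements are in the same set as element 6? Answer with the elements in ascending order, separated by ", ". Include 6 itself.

Step 1: find(8) -> no change; set of 8 is {8}
Step 2: union(10, 11) -> merged; set of 10 now {10, 11}
Step 3: find(1) -> no change; set of 1 is {1}
Step 4: union(9, 6) -> merged; set of 9 now {6, 9}
Step 5: find(10) -> no change; set of 10 is {10, 11}
Step 6: find(10) -> no change; set of 10 is {10, 11}
Step 7: find(7) -> no change; set of 7 is {7}
Step 8: union(4, 10) -> merged; set of 4 now {4, 10, 11}
Step 9: find(9) -> no change; set of 9 is {6, 9}
Step 10: union(4, 2) -> merged; set of 4 now {2, 4, 10, 11}
Step 11: union(11, 10) -> already same set; set of 11 now {2, 4, 10, 11}
Step 12: find(9) -> no change; set of 9 is {6, 9}
Component of 6: {6, 9}

Answer: 6, 9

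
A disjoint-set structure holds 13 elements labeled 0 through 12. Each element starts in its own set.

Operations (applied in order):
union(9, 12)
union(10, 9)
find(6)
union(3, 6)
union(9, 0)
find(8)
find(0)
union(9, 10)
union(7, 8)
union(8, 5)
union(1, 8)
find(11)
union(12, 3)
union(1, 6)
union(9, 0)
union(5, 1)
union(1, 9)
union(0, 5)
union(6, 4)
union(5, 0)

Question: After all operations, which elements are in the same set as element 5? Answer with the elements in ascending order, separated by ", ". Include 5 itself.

Step 1: union(9, 12) -> merged; set of 9 now {9, 12}
Step 2: union(10, 9) -> merged; set of 10 now {9, 10, 12}
Step 3: find(6) -> no change; set of 6 is {6}
Step 4: union(3, 6) -> merged; set of 3 now {3, 6}
Step 5: union(9, 0) -> merged; set of 9 now {0, 9, 10, 12}
Step 6: find(8) -> no change; set of 8 is {8}
Step 7: find(0) -> no change; set of 0 is {0, 9, 10, 12}
Step 8: union(9, 10) -> already same set; set of 9 now {0, 9, 10, 12}
Step 9: union(7, 8) -> merged; set of 7 now {7, 8}
Step 10: union(8, 5) -> merged; set of 8 now {5, 7, 8}
Step 11: union(1, 8) -> merged; set of 1 now {1, 5, 7, 8}
Step 12: find(11) -> no change; set of 11 is {11}
Step 13: union(12, 3) -> merged; set of 12 now {0, 3, 6, 9, 10, 12}
Step 14: union(1, 6) -> merged; set of 1 now {0, 1, 3, 5, 6, 7, 8, 9, 10, 12}
Step 15: union(9, 0) -> already same set; set of 9 now {0, 1, 3, 5, 6, 7, 8, 9, 10, 12}
Step 16: union(5, 1) -> already same set; set of 5 now {0, 1, 3, 5, 6, 7, 8, 9, 10, 12}
Step 17: union(1, 9) -> already same set; set of 1 now {0, 1, 3, 5, 6, 7, 8, 9, 10, 12}
Step 18: union(0, 5) -> already same set; set of 0 now {0, 1, 3, 5, 6, 7, 8, 9, 10, 12}
Step 19: union(6, 4) -> merged; set of 6 now {0, 1, 3, 4, 5, 6, 7, 8, 9, 10, 12}
Step 20: union(5, 0) -> already same set; set of 5 now {0, 1, 3, 4, 5, 6, 7, 8, 9, 10, 12}
Component of 5: {0, 1, 3, 4, 5, 6, 7, 8, 9, 10, 12}

Answer: 0, 1, 3, 4, 5, 6, 7, 8, 9, 10, 12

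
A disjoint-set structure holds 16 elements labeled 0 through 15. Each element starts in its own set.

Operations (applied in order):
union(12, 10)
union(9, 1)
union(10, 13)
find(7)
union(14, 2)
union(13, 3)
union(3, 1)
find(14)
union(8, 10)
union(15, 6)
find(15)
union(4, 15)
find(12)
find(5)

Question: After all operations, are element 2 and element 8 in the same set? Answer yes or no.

Answer: no

Derivation:
Step 1: union(12, 10) -> merged; set of 12 now {10, 12}
Step 2: union(9, 1) -> merged; set of 9 now {1, 9}
Step 3: union(10, 13) -> merged; set of 10 now {10, 12, 13}
Step 4: find(7) -> no change; set of 7 is {7}
Step 5: union(14, 2) -> merged; set of 14 now {2, 14}
Step 6: union(13, 3) -> merged; set of 13 now {3, 10, 12, 13}
Step 7: union(3, 1) -> merged; set of 3 now {1, 3, 9, 10, 12, 13}
Step 8: find(14) -> no change; set of 14 is {2, 14}
Step 9: union(8, 10) -> merged; set of 8 now {1, 3, 8, 9, 10, 12, 13}
Step 10: union(15, 6) -> merged; set of 15 now {6, 15}
Step 11: find(15) -> no change; set of 15 is {6, 15}
Step 12: union(4, 15) -> merged; set of 4 now {4, 6, 15}
Step 13: find(12) -> no change; set of 12 is {1, 3, 8, 9, 10, 12, 13}
Step 14: find(5) -> no change; set of 5 is {5}
Set of 2: {2, 14}; 8 is not a member.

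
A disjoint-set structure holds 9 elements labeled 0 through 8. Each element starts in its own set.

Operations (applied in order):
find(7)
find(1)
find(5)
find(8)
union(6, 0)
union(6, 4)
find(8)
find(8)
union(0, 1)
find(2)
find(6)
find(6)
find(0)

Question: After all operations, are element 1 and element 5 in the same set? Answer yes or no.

Step 1: find(7) -> no change; set of 7 is {7}
Step 2: find(1) -> no change; set of 1 is {1}
Step 3: find(5) -> no change; set of 5 is {5}
Step 4: find(8) -> no change; set of 8 is {8}
Step 5: union(6, 0) -> merged; set of 6 now {0, 6}
Step 6: union(6, 4) -> merged; set of 6 now {0, 4, 6}
Step 7: find(8) -> no change; set of 8 is {8}
Step 8: find(8) -> no change; set of 8 is {8}
Step 9: union(0, 1) -> merged; set of 0 now {0, 1, 4, 6}
Step 10: find(2) -> no change; set of 2 is {2}
Step 11: find(6) -> no change; set of 6 is {0, 1, 4, 6}
Step 12: find(6) -> no change; set of 6 is {0, 1, 4, 6}
Step 13: find(0) -> no change; set of 0 is {0, 1, 4, 6}
Set of 1: {0, 1, 4, 6}; 5 is not a member.

Answer: no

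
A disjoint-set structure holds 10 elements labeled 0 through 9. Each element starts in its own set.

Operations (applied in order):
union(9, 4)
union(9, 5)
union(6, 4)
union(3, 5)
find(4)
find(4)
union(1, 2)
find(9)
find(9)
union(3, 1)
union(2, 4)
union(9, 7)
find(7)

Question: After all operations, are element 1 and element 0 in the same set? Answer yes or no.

Step 1: union(9, 4) -> merged; set of 9 now {4, 9}
Step 2: union(9, 5) -> merged; set of 9 now {4, 5, 9}
Step 3: union(6, 4) -> merged; set of 6 now {4, 5, 6, 9}
Step 4: union(3, 5) -> merged; set of 3 now {3, 4, 5, 6, 9}
Step 5: find(4) -> no change; set of 4 is {3, 4, 5, 6, 9}
Step 6: find(4) -> no change; set of 4 is {3, 4, 5, 6, 9}
Step 7: union(1, 2) -> merged; set of 1 now {1, 2}
Step 8: find(9) -> no change; set of 9 is {3, 4, 5, 6, 9}
Step 9: find(9) -> no change; set of 9 is {3, 4, 5, 6, 9}
Step 10: union(3, 1) -> merged; set of 3 now {1, 2, 3, 4, 5, 6, 9}
Step 11: union(2, 4) -> already same set; set of 2 now {1, 2, 3, 4, 5, 6, 9}
Step 12: union(9, 7) -> merged; set of 9 now {1, 2, 3, 4, 5, 6, 7, 9}
Step 13: find(7) -> no change; set of 7 is {1, 2, 3, 4, 5, 6, 7, 9}
Set of 1: {1, 2, 3, 4, 5, 6, 7, 9}; 0 is not a member.

Answer: no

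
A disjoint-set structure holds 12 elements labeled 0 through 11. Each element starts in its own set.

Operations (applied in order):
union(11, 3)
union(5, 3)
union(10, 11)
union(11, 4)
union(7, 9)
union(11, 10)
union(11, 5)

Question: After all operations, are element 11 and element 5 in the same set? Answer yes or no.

Step 1: union(11, 3) -> merged; set of 11 now {3, 11}
Step 2: union(5, 3) -> merged; set of 5 now {3, 5, 11}
Step 3: union(10, 11) -> merged; set of 10 now {3, 5, 10, 11}
Step 4: union(11, 4) -> merged; set of 11 now {3, 4, 5, 10, 11}
Step 5: union(7, 9) -> merged; set of 7 now {7, 9}
Step 6: union(11, 10) -> already same set; set of 11 now {3, 4, 5, 10, 11}
Step 7: union(11, 5) -> already same set; set of 11 now {3, 4, 5, 10, 11}
Set of 11: {3, 4, 5, 10, 11}; 5 is a member.

Answer: yes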